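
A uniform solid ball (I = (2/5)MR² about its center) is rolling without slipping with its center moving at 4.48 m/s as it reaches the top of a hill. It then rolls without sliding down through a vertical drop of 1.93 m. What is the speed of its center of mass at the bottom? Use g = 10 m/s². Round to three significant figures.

v ≈ 6.90 m/s

With I = (2/5)MR², the ratio k = I/(MR²) is 0.4.
Rolling without slipping gives ω = v/R, so the total kinetic energy is ½Mv² + ½Iω² = ½(1+k)Mv² = (7/10)Mv².
Energy conservation: (7/10)Mv₀² + Mgh = (7/10)Mv², so v² = v₀² + 2gh/(1+k).
v = √(4.48² + 2×10×1.93/1.4) = √47.64 ≈ 6.90 m/s.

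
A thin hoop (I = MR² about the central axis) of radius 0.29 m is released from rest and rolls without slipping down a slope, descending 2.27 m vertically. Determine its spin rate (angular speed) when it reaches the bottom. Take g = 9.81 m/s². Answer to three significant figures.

ω ≈ 16.3 rad/s

Here I = MR², so the shape factor k = I/(MR²) = 1.
Pure rolling means v = ωR; then KE = ½Mv² + ½I(v/R)² = ½(1+k)Mv² = Mv².
Energy conservation Mgh = ½(1+k)Mv² gives v = √(2gh/(1+k)) = √(2 × 9.81 × 2.27 / 2) = 4.719 m/s.
Then ω = v/R = 4.719 / 0.29 ≈ 16.3 rad/s.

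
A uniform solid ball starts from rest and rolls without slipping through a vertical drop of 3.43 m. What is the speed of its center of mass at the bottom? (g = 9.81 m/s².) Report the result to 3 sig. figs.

v ≈ 6.93 m/s

The moment of inertia is (2/5)MR², giving k ≡ I/(MR²) = 0.4.
The rolling condition ω = v/R makes the rotational term ½I(v/R)² = ½kMv², so KE_total = ½(1+k)Mv² = (7/10)Mv².
Setting Mgh = (7/10)Mv² gives v = √(2gh/(1+k)) = √(2·9.81·3.43/1.4) ≈ 6.93 m/s.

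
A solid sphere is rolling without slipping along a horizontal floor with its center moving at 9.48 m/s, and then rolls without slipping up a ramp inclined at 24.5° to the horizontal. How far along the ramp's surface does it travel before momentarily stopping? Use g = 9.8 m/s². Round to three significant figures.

d ≈ 15.5 m

With I = (2/5)MR², the ratio k = I/(MR²) is 0.4.
The rolling condition ω = v/R makes the rotational term ½I(v/R)² = ½kMv², so KE_total = ½(1+k)Mv² = (7/10)Mv².
Setting this equal to Mgh gives the vertical rise h = (1+k)v₀²/(2g) = 1.4×9.48²/(2×9.8) = 6.419 m.
Along the incline, d = h/sinθ = 6.419/sin24.5° ≈ 15.5 m.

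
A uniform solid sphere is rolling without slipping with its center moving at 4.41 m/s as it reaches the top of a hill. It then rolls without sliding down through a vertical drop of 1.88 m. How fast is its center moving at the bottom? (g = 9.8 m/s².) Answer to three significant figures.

v ≈ 6.77 m/s

For this body I = (2/5)MR², i.e. k = I/(MR²) = 0.4.
Rolling without slipping gives ω = v/R, so the total kinetic energy is ½Mv² + ½Iω² = ½(1+k)Mv² = (7/10)Mv².
Conserving energy between top and bottom: (7/10)Mv² = (7/10)Mv₀² + Mgh, hence v² = v₀² + 2gh/(1+k).
v = √(4.41² + 2×9.8×1.88/1.4) = √45.77 ≈ 6.77 m/s.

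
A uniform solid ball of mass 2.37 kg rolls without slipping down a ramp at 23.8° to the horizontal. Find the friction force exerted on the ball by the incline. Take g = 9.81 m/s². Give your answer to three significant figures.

The moment of inertia is (2/5)MR², giving k ≡ I/(MR²) = 0.4.
Newton's second law down the slope: Mg sinθ − f = Ma. The torque equation fR = Iα (with α = a/R) gives f = kMa.
Combining, a = g sinθ/(1+k) and f = kMa = kMg sinθ/(1+k).
f = 0.4 × 2.37 × 9.81 × sin23.8° / 1.4 ≈ 2.68 N.

f ≈ 2.68 N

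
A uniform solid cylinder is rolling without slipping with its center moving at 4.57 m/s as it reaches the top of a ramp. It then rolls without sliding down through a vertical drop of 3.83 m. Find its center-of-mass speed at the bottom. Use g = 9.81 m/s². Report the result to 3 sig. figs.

Here I = (1/2)MR², so the shape factor k = I/(MR²) = 0.5.
The rolling condition ω = v/R makes the rotational term ½I(v/R)² = ½kMv², so KE_total = ½(1+k)Mv² = (3/4)Mv².
Conserving energy between top and bottom: (3/4)Mv² = (3/4)Mv₀² + Mgh, hence v² = v₀² + 2gh/(1+k).
v = √(4.57² + 2×9.81×3.83/1.5) = √70.98 ≈ 8.43 m/s.

v ≈ 8.43 m/s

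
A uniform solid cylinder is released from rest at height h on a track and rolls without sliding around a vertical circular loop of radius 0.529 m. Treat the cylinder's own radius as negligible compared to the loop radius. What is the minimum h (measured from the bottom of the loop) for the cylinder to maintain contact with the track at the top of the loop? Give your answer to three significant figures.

h_min ≈ 1.45 m

For this body I = (1/2)MR², i.e. k = I/(MR²) = 0.5.
At the top, contact is just lost when gravity alone supplies the centripetal force: Mg = Mv_top²/r, i.e. v_top² = gr.
With ω = v/R, the kinetic energy at speed v is ½(1+k)Mv² = (3/4)Mv².
Energy conservation from release (height h) to the top (height 2r): Mgh = Mg(2r) + (3/4)M·gr.
Thus h_min = 2r + (1+k)r/2 = r(2 + 1.5/2) = 0.529 × 2.75 ≈ 1.45 m.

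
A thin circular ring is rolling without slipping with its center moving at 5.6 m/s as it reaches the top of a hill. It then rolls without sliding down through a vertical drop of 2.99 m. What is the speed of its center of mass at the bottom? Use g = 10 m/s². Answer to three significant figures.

v ≈ 7.83 m/s

The moment of inertia is MR², giving k ≡ I/(MR²) = 1.
Pure rolling means v = ωR; then KE = ½Mv² + ½I(v/R)² = ½(1+k)Mv² = Mv².
Conserving energy between top and bottom: Mv² = Mv₀² + Mgh, hence v² = v₀² + 2gh/(1+k).
v = √(5.6² + 2×10×2.99/2) = √61.26 ≈ 7.83 m/s.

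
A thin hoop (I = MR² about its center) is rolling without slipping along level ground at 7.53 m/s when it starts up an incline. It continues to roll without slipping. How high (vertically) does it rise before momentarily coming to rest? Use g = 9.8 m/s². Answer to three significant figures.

Here I = MR², so the shape factor k = I/(MR²) = 1.
Since it rolls without slipping, ω = v/R and KE = ½Mv² + ½Iω² = ½(1+k)Mv² = Mv².
At the top the kinetic energy is zero, so Mv₀² = Mgh.
Thus h = (1+k)v₀²/(2g) = 2 × 7.53² / (2 × 9.8) ≈ 5.79 m.

h ≈ 5.79 m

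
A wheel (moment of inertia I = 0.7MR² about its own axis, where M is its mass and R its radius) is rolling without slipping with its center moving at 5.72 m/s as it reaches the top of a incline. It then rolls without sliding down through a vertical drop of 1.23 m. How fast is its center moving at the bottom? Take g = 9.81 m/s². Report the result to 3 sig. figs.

v ≈ 6.85 m/s

For this body I = 0.7MR², i.e. k = I/(MR²) = 0.7.
Pure rolling means v = ωR; then KE = ½Mv² + ½I(v/R)² = ½(1+k)Mv² = (17/20)Mv².
Energy conservation: (17/20)Mv₀² + Mgh = (17/20)Mv², so v² = v₀² + 2gh/(1+k).
v = √(5.72² + 2×9.81×1.23/1.7) = √46.91 ≈ 6.85 m/s.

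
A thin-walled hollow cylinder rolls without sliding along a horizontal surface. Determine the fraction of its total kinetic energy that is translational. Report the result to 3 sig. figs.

fraction ≈ 0.500

Here I = MR², so the shape factor k = I/(MR²) = 1.
With ω = v/R, KE_trans = ½Mv² and KE_rot = ½Iω² = ½kMv², so KE_total = ½(1+k)Mv².
The translational fraction is therefore 1/(1+k) = 1/2 ≈ 0.500.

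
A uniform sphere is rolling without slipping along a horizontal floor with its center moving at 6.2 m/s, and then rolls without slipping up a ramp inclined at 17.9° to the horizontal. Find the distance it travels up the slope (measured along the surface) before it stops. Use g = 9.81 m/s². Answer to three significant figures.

d ≈ 8.92 m

The moment of inertia is (2/5)MR², giving k ≡ I/(MR²) = 0.4.
The rolling condition ω = v/R makes the rotational term ½I(v/R)² = ½kMv², so KE_total = ½(1+k)Mv² = (7/10)Mv².
Setting this equal to Mgh gives the vertical rise h = (1+k)v₀²/(2g) = 1.4×6.2²/(2×9.81) = 2.743 m.
Along the incline, d = h/sinθ = 2.743/sin17.9° ≈ 8.92 m.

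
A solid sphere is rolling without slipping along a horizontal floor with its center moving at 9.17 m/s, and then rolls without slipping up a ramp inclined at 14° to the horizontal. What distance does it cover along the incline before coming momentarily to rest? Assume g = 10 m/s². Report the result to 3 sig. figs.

For this body I = (2/5)MR², i.e. k = I/(MR²) = 0.4.
Pure rolling means v = ωR; then KE = ½Mv² + ½I(v/R)² = ½(1+k)Mv² = (7/10)Mv².
Setting this equal to Mgh gives the vertical rise h = (1+k)v₀²/(2g) = 1.4×9.17²/(2×10) = 5.886 m.
The distance along the slope is d = h/sinθ = 5.886/sin14° ≈ 24.3 m.

d ≈ 24.3 m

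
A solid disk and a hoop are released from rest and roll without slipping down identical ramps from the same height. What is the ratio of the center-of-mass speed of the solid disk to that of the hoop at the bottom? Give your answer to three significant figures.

Each satisfies Mgh = ½(1+k)Mv² with k = I/(MR²), so v ∝ 1/√(1+k).
For the solid disk k = 0.5; for the hoop k = 1.
v₁/v₂ = √((1+k₂)/(1+k₁)) = √(2/1.5) ≈ 1.15.

v_ratio ≈ 1.15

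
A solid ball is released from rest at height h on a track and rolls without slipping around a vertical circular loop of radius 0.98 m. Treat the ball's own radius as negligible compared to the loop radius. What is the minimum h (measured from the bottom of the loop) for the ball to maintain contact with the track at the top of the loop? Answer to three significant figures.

h_min ≈ 2.65 m

For this body I = (2/5)MR², i.e. k = I/(MR²) = 0.4.
At the top of the loop, the minimum-contact condition is Mg = Mv_top²/r, so v_top² = gr.
With ω = v/R, the kinetic energy at speed v is ½(1+k)Mv² = (7/10)Mv².
Energy conservation from release (height h) to the top (height 2r): Mgh = Mg(2r) + (7/10)M·gr.
Thus h_min = 2r + (1+k)r/2 = r(2 + 1.4/2) = 0.98 × 2.7 ≈ 2.65 m.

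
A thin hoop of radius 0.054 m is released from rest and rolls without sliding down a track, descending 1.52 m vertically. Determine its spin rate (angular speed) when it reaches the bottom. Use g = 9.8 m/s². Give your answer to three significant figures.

For this body I = MR², i.e. k = I/(MR²) = 1.
Rolling without slipping gives ω = v/R, so the total kinetic energy is ½Mv² + ½Iω² = ½(1+k)Mv² = Mv².
Energy conservation Mgh = ½(1+k)Mv² gives v = √(2gh/(1+k)) = √(2 × 9.8 × 1.52 / 2) = 3.86 m/s.
The angular speed follows from ω = v/R = 3.86/0.054 ≈ 71.5 rad/s.

ω ≈ 71.5 rad/s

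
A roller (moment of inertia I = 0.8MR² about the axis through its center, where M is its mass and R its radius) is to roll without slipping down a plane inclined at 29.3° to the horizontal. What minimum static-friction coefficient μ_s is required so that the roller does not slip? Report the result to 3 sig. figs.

μ_min ≈ 0.249

For this body I = 0.8MR², i.e. k = I/(MR²) = 0.8.
Translational: Mg sinθ − f = Ma. Rotational about the CM: fR = Iα = kMRa, so f = kMa.
These give a = g sinθ/(1+k) and the required friction f = kMg sinθ/(1+k).
With N = Mg cosθ, the no-slip condition f ≤ μN gives μ_min = f/N = k tanθ/(1+k).
μ_min = 0.8 × tan29.3° / 1.8 ≈ 0.249.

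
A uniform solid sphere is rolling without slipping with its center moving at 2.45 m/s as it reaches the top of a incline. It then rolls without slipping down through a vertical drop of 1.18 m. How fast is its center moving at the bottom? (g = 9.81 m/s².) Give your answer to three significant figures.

v ≈ 4.75 m/s

The moment of inertia is (2/5)MR², giving k ≡ I/(MR²) = 0.4.
Pure rolling means v = ωR; then KE = ½Mv² + ½I(v/R)² = ½(1+k)Mv² = (7/10)Mv².
Conserving energy between top and bottom: (7/10)Mv² = (7/10)Mv₀² + Mgh, hence v² = v₀² + 2gh/(1+k).
v = √(2.45² + 2×9.81×1.18/1.4) = √22.54 ≈ 4.75 m/s.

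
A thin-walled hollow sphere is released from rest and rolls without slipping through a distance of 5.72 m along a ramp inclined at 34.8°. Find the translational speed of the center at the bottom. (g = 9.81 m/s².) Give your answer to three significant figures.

v ≈ 6.20 m/s

With I = (2/3)MR², the ratio k = I/(MR²) is 2/3.
Pure rolling means v = ωR; then KE = ½Mv² + ½I(v/R)² = ½(1+k)Mv² = (5/6)Mv².
The vertical drop is h = L sinθ = 5.72 × sin34.8° = 3.264 m.
Energy conservation: Mgh = (5/6)Mv², so v = √(2gh/(1+k)) = √(2 × 9.81 × 3.264 / 1.667) ≈ 6.20 m/s.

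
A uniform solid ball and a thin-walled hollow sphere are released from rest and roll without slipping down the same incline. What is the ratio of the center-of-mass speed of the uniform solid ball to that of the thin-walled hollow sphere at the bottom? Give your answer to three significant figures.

v_ratio ≈ 1.09

Each satisfies Mgh = ½(1+k)Mv² with k = I/(MR²), so v ∝ 1/√(1+k).
For the uniform solid ball k = 0.4; for the thin-walled hollow sphere k = 2/3.
v₁/v₂ = √((1+k₂)/(1+k₁)) = √(1.667/1.4) ≈ 1.09.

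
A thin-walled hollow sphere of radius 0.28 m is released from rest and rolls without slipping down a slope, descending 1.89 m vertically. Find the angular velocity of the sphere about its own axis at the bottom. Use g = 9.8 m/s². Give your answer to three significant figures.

ω ≈ 16.8 rad/s

With I = (2/3)MR², the ratio k = I/(MR²) is 2/3.
Pure rolling means v = ωR; then KE = ½Mv² + ½I(v/R)² = ½(1+k)Mv² = (5/6)Mv².
Energy conservation Mgh = ½(1+k)Mv² gives v = √(2gh/(1+k)) = √(2 × 9.8 × 1.89 / 1.667) = 4.714 m/s.
Then ω = v/R = 4.714 / 0.28 ≈ 16.8 rad/s.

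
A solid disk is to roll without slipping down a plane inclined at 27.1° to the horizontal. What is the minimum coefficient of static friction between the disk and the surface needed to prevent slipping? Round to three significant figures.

The moment of inertia is (1/2)MR², giving k ≡ I/(MR²) = 0.5.
Newton's second law down the slope: Mg sinθ − f = Ma. The torque equation fR = Iα (with α = a/R) gives f = kMa.
These give a = g sinθ/(1+k) and the required friction f = kMg sinθ/(1+k).
With N = Mg cosθ, the no-slip condition f ≤ μN gives μ_min = f/N = k tanθ/(1+k).
μ_min = 0.5 × tan27.1° / 1.5 ≈ 0.171.

μ_min ≈ 0.171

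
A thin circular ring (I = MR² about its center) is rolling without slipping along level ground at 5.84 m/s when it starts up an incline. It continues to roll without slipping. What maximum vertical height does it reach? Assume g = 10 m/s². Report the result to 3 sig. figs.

h ≈ 3.41 m

For this body I = MR², i.e. k = I/(MR²) = 1.
The rolling condition ω = v/R makes the rotational term ½I(v/R)² = ½kMv², so KE_total = ½(1+k)Mv² = Mv².
All of this converts to potential energy at the highest point: Mv₀² = Mgh.
Thus h = (1+k)v₀²/(2g) = 2 × 5.84² / (2 × 10) ≈ 3.41 m.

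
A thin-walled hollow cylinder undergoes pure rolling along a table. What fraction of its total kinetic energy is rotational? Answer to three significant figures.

Here I = MR², so the shape factor k = I/(MR²) = 1.
With ω = v/R, KE_trans = ½Mv² and KE_rot = ½Iω² = ½kMv², so KE_total = ½(1+k)Mv².
The rotational fraction is therefore k/(1+k) = 1/2 ≈ 0.500.

fraction ≈ 0.500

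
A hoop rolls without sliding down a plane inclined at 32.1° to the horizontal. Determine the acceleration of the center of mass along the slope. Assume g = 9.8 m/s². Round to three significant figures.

For this body I = MR², i.e. k = I/(MR²) = 1.
Newton's second law down the slope: Mg sinθ − f = Ma. The torque equation fR = Iα (with α = a/R) gives f = kMa.
Eliminating f: Mg sinθ = (1+k)Ma, so a = g sinθ/(1+k) = 9.8 × sin32.1° / 2 ≈ 2.60 m/s².

a ≈ 2.60 m/s²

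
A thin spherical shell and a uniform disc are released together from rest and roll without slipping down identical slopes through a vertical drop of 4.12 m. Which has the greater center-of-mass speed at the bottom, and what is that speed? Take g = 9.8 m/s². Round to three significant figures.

For rolling without slipping, Mgh = ½(1+k)Mv² where k = I/(MR²), so v = √(2gh/(1+k)).
Thin spherical shell: k = 2/3, giving v = √(2×9.8×4.12/1.667) = 6.961 m/s.
Uniform disc: k = 0.5, giving v = √(2×9.8×4.12/1.5) = 7.337 m/s.
The smaller k wins: the uniform disc, at ≈ 7.34 m/s.

the uniform disc, at v ≈ 7.34 m/s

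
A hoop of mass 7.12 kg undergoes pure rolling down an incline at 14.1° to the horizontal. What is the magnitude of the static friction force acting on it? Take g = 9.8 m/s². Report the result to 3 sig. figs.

For this body I = MR², i.e. k = I/(MR²) = 1.
Newton's second law down the slope: Mg sinθ − f = Ma. The torque equation fR = Iα (with α = a/R) gives f = kMa.
Combining, a = g sinθ/(1+k) and f = kMa = kMg sinθ/(1+k).
f = 1 × 7.12 × 9.8 × sin14.1° / 2 ≈ 8.50 N.

f ≈ 8.50 N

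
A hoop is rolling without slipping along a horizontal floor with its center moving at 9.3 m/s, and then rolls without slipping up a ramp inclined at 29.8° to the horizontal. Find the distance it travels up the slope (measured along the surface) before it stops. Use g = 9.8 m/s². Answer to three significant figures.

For this body I = MR², i.e. k = I/(MR²) = 1.
Rolling without slipping gives ω = v/R, so the total kinetic energy is ½Mv² + ½Iω² = ½(1+k)Mv² = Mv².
Setting this equal to Mgh gives the vertical rise h = (1+k)v₀²/(2g) = 2×9.3²/(2×9.8) = 8.826 m.
Along the incline, d = h/sinθ = 8.826/sin29.8° ≈ 17.8 m.

d ≈ 17.8 m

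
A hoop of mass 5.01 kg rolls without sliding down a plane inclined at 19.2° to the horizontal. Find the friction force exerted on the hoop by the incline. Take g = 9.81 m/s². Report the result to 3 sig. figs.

With I = MR², the ratio k = I/(MR²) is 1.
Translational: Mg sinθ − f = Ma. Rotational about the CM: fR = Iα = kMRa, so f = kMa.
Combining, a = g sinθ/(1+k) and f = kMa = kMg sinθ/(1+k).
f = 1 × 5.01 × 9.81 × sin19.2° / 2 ≈ 8.08 N.

f ≈ 8.08 N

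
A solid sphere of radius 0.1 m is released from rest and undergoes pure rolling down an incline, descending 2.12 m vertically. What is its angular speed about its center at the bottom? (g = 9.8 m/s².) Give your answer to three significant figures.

Here I = (2/5)MR², so the shape factor k = I/(MR²) = 0.4.
Since it rolls without slipping, ω = v/R and KE = ½Mv² + ½Iω² = ½(1+k)Mv² = (7/10)Mv².
Energy conservation Mgh = ½(1+k)Mv² gives v = √(2gh/(1+k)) = √(2 × 9.8 × 2.12 / 1.4) = 5.448 m/s.
The angular speed follows from ω = v/R = 5.448/0.1 ≈ 54.5 rad/s.

ω ≈ 54.5 rad/s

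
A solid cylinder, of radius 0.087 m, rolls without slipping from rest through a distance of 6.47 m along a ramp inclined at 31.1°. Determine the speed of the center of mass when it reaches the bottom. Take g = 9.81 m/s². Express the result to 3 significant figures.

With I = (1/2)MR², the ratio k = I/(MR²) is 0.5.
Rolling without slipping gives ω = v/R, so the total kinetic energy is ½Mv² + ½Iω² = ½(1+k)Mv² = (3/4)Mv².
The vertical drop is h = L sinθ = 6.47 × sin31.1° = 3.342 m.
Energy conservation: Mgh = (3/4)Mv², so v = √(2gh/(1+k)) = √(2 × 9.81 × 3.342 / 1.5) ≈ 6.61 m/s.

v ≈ 6.61 m/s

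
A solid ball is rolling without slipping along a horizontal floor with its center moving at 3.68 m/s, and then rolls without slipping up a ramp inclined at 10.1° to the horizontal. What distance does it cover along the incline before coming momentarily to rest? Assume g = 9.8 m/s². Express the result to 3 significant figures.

With I = (2/5)MR², the ratio k = I/(MR²) is 0.4.
Rolling without slipping gives ω = v/R, so the total kinetic energy is ½Mv² + ½Iω² = ½(1+k)Mv² = (7/10)Mv².
Setting this equal to Mgh gives the vertical rise h = (1+k)v₀²/(2g) = 1.4×3.68²/(2×9.8) = 0.9673 m.
Along the incline, d = h/sinθ = 0.9673/sin10.1° ≈ 5.52 m.

d ≈ 5.52 m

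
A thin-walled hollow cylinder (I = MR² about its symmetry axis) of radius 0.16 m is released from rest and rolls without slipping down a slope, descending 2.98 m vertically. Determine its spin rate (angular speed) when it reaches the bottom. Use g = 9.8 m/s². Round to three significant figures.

With I = MR², the ratio k = I/(MR²) is 1.
The rolling condition ω = v/R makes the rotational term ½I(v/R)² = ½kMv², so KE_total = ½(1+k)Mv² = Mv².
Energy conservation Mgh = ½(1+k)Mv² gives v = √(2gh/(1+k)) = √(2 × 9.8 × 2.98 / 2) = 5.404 m/s.
The angular speed follows from ω = v/R = 5.404/0.16 ≈ 33.8 rad/s.

ω ≈ 33.8 rad/s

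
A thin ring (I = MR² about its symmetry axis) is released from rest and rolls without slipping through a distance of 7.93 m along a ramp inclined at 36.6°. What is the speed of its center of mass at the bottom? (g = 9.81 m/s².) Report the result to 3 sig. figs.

v ≈ 6.81 m/s

For this body I = MR², i.e. k = I/(MR²) = 1.
The rolling condition ω = v/R makes the rotational term ½I(v/R)² = ½kMv², so KE_total = ½(1+k)Mv² = Mv².
The vertical drop is h = L sinθ = 7.93 × sin36.6° = 4.728 m.
Setting Mgh = Mv² gives v = √(2gh/(1+k)) = √(2·9.81·4.728/2) ≈ 6.81 m/s.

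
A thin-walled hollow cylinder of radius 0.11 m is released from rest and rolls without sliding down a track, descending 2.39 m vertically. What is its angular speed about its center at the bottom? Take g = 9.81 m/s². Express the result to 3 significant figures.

ω ≈ 44.0 rad/s

For this body I = MR², i.e. k = I/(MR²) = 1.
The rolling condition ω = v/R makes the rotational term ½I(v/R)² = ½kMv², so KE_total = ½(1+k)Mv² = Mv².
Energy conservation Mgh = ½(1+k)Mv² gives v = √(2gh/(1+k)) = √(2 × 9.81 × 2.39 / 2) = 4.842 m/s.
Then ω = v/R = 4.842 / 0.11 ≈ 44.0 rad/s.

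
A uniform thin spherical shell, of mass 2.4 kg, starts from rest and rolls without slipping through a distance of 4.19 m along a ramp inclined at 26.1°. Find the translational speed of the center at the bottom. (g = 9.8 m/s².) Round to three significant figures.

v ≈ 4.66 m/s

The moment of inertia is (2/3)MR², giving k ≡ I/(MR²) = 2/3.
Pure rolling means v = ωR; then KE = ½Mv² + ½I(v/R)² = ½(1+k)Mv² = (5/6)Mv².
The vertical drop is h = L sinθ = 4.19 × sin26.1° = 1.843 m.
Setting Mgh = (5/6)Mv² gives v = √(2gh/(1+k)) = √(2·9.8·1.843/1.667) ≈ 4.66 m/s.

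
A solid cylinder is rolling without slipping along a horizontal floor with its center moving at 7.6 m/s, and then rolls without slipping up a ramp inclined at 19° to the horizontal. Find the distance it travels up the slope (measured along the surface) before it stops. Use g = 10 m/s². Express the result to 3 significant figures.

d ≈ 13.3 m

For this body I = (1/2)MR², i.e. k = I/(MR²) = 0.5.
The rolling condition ω = v/R makes the rotational term ½I(v/R)² = ½kMv², so KE_total = ½(1+k)Mv² = (3/4)Mv².
Setting this equal to Mgh gives the vertical rise h = (1+k)v₀²/(2g) = 1.5×7.6²/(2×10) = 4.332 m.
The distance along the slope is d = h/sinθ = 4.332/sin19° ≈ 13.3 m.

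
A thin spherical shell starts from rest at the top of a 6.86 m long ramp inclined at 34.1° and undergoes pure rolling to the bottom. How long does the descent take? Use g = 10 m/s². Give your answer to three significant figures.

t ≈ 2.02 s

For this body I = (2/3)MR², i.e. k = I/(MR²) = 2/3.
Newton's second law down the slope: Mg sinθ − f = Ma. The torque equation fR = Iα (with α = a/R) gives f = kMa.
Hence a = g sinθ/(1+k) = 10×sin34.1°/1.667 = 3.364 m/s².
With constant a from rest, t = √(2L/a) = √(2·6.86/3.364) ≈ 2.02 s.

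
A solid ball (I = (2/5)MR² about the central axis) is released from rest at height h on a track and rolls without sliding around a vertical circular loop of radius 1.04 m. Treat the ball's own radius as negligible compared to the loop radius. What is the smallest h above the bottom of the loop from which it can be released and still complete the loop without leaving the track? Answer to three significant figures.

For this body I = (2/5)MR², i.e. k = I/(MR²) = 0.4.
At the top of the loop, the minimum-contact condition is Mg = Mv_top²/r, so v_top² = gr.
With ω = v/R, the kinetic energy at speed v is ½(1+k)Mv² = (7/10)Mv².
Energy conservation from release (height h) to the top (height 2r): Mgh = Mg(2r) + (7/10)M·gr.
Thus h_min = 2r + (1+k)r/2 = r(2 + 1.4/2) = 1.04 × 2.7 ≈ 2.81 m.

h_min ≈ 2.81 m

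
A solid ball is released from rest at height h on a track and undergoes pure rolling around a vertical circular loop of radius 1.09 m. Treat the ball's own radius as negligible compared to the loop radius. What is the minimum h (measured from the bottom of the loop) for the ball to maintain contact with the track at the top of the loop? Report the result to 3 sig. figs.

h_min ≈ 2.94 m

For this body I = (2/5)MR², i.e. k = I/(MR²) = 0.4.
At the top, contact is just lost when gravity alone supplies the centripetal force: Mg = Mv_top²/r, i.e. v_top² = gr.
With ω = v/R, the kinetic energy at speed v is ½(1+k)Mv² = (7/10)Mv².
Energy conservation from release (height h) to the top (height 2r): Mgh = Mg(2r) + (7/10)M·gr.
Thus h_min = 2r + (1+k)r/2 = r(2 + 1.4/2) = 1.09 × 2.7 ≈ 2.94 m.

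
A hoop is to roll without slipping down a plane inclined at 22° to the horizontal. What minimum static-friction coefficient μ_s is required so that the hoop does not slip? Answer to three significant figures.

Here I = MR², so the shape factor k = I/(MR²) = 1.
Newton's second law down the slope: Mg sinθ − f = Ma. The torque equation fR = Iα (with α = a/R) gives f = kMa.
These give a = g sinθ/(1+k) and the required friction f = kMg sinθ/(1+k).
The normal force is N = Mg cosθ, so μ_min = f/N = k tanθ/(1+k).
μ_min = 1 × tan22° / 2 ≈ 0.202.

μ_min ≈ 0.202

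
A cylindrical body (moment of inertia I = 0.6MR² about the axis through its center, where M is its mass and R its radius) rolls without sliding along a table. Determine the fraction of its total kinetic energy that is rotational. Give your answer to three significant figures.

The moment of inertia is 0.6MR², giving k ≡ I/(MR²) = 0.6.
With ω = v/R, KE_trans = ½Mv² and KE_rot = ½Iω² = ½kMv², so KE_total = ½(1+k)Mv².
The rotational fraction is therefore k/(1+k) = 0.6/1.6 ≈ 0.375.

fraction ≈ 0.375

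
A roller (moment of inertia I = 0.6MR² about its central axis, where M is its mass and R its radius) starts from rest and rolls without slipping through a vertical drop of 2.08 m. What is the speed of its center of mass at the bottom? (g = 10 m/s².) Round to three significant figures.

v ≈ 5.10 m/s

For this body I = 0.6MR², i.e. k = I/(MR²) = 0.6.
Rolling without slipping gives ω = v/R, so the total kinetic energy is ½Mv² + ½Iω² = ½(1+k)Mv² = (4/5)Mv².
Energy conservation: Mgh = (4/5)Mv², so v = √(2gh/(1+k)) = √(2 × 10 × 2.08 / 1.6) ≈ 5.10 m/s.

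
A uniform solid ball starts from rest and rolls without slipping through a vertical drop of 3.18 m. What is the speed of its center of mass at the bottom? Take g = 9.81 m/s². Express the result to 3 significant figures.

v ≈ 6.68 m/s

The moment of inertia is (2/5)MR², giving k ≡ I/(MR²) = 0.4.
Rolling without slipping gives ω = v/R, so the total kinetic energy is ½Mv² + ½Iω² = ½(1+k)Mv² = (7/10)Mv².
Energy conservation: Mgh = (7/10)Mv², so v = √(2gh/(1+k)) = √(2 × 9.81 × 3.18 / 1.4) ≈ 6.68 m/s.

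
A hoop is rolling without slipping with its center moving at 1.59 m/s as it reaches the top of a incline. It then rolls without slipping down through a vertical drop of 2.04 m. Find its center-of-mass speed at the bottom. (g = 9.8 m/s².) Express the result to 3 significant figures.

v ≈ 4.75 m/s

For this body I = MR², i.e. k = I/(MR²) = 1.
Pure rolling means v = ωR; then KE = ½Mv² + ½I(v/R)² = ½(1+k)Mv² = Mv².
Conserving energy between top and bottom: Mv² = Mv₀² + Mgh, hence v² = v₀² + 2gh/(1+k).
v = √(1.59² + 2×9.8×2.04/2) = √22.52 ≈ 4.75 m/s.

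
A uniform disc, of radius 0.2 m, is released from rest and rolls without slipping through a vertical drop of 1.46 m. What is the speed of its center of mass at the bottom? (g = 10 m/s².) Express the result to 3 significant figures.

Here I = (1/2)MR², so the shape factor k = I/(MR²) = 0.5.
Since it rolls without slipping, ω = v/R and KE = ½Mv² + ½Iω² = ½(1+k)Mv² = (3/4)Mv².
Setting Mgh = (3/4)Mv² gives v = √(2gh/(1+k)) = √(2·10·1.46/1.5) ≈ 4.41 m/s.

v ≈ 4.41 m/s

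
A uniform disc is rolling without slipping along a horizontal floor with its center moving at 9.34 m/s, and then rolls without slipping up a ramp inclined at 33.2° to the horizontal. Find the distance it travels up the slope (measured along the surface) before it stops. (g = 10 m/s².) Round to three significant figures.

d ≈ 11.9 m

For this body I = (1/2)MR², i.e. k = I/(MR²) = 0.5.
Pure rolling means v = ωR; then KE = ½Mv² + ½I(v/R)² = ½(1+k)Mv² = (3/4)Mv².
Setting this equal to Mgh gives the vertical rise h = (1+k)v₀²/(2g) = 1.5×9.34²/(2×10) = 6.543 m.
The distance along the slope is d = h/sinθ = 6.543/sin33.2° ≈ 11.9 m.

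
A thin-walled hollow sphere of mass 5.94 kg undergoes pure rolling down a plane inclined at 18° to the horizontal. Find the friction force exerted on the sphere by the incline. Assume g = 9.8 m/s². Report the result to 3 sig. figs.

Here I = (2/3)MR², so the shape factor k = I/(MR²) = 2/3.
Along the incline Mg sinθ − f = Ma, and torque about the center fR = Iα = kMR²(a/R) gives f = kMa.
Combining, a = g sinθ/(1+k) and f = kMa = kMg sinθ/(1+k).
f = (2/3) × 5.94 × 9.8 × sin18° / 1.667 ≈ 7.20 N.

f ≈ 7.20 N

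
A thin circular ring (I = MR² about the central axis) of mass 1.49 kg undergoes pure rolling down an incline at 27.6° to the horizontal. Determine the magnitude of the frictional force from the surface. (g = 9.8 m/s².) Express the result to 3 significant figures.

Here I = MR², so the shape factor k = I/(MR²) = 1.
Along the incline Mg sinθ − f = Ma, and torque about the center fR = Iα = kMR²(a/R) gives f = kMa.
Combining, a = g sinθ/(1+k) and f = kMa = kMg sinθ/(1+k).
f = 1 × 1.49 × 9.8 × sin27.6° / 2 ≈ 3.38 N.

f ≈ 3.38 N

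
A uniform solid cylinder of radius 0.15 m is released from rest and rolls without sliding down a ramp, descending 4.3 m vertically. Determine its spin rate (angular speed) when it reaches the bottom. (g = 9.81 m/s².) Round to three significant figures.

ω ≈ 50.0 rad/s

With I = (1/2)MR², the ratio k = I/(MR²) is 0.5.
The rolling condition ω = v/R makes the rotational term ½I(v/R)² = ½kMv², so KE_total = ½(1+k)Mv² = (3/4)Mv².
Energy conservation Mgh = ½(1+k)Mv² gives v = √(2gh/(1+k)) = √(2 × 9.81 × 4.3 / 1.5) = 7.5 m/s.
The angular speed follows from ω = v/R = 7.5/0.15 ≈ 50.0 rad/s.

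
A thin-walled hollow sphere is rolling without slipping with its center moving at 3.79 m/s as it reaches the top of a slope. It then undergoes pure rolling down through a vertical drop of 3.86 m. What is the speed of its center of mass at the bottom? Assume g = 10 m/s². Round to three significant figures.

v ≈ 7.79 m/s

Here I = (2/3)MR², so the shape factor k = I/(MR²) = 2/3.
Rolling without slipping gives ω = v/R, so the total kinetic energy is ½Mv² + ½Iω² = ½(1+k)Mv² = (5/6)Mv².
Conserving energy between top and bottom: (5/6)Mv² = (5/6)Mv₀² + Mgh, hence v² = v₀² + 2gh/(1+k).
v = √(3.79² + 2×10×3.86/1.667) = √60.68 ≈ 7.79 m/s.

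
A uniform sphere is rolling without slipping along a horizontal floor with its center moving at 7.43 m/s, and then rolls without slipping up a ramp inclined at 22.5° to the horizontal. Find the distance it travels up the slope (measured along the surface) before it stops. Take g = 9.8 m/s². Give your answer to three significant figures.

Here I = (2/5)MR², so the shape factor k = I/(MR²) = 0.4.
The rolling condition ω = v/R makes the rotational term ½I(v/R)² = ½kMv², so KE_total = ½(1+k)Mv² = (7/10)Mv².
Setting this equal to Mgh gives the vertical rise h = (1+k)v₀²/(2g) = 1.4×7.43²/(2×9.8) = 3.943 m.
Along the incline, d = h/sinθ = 3.943/sin22.5° ≈ 10.3 m.

d ≈ 10.3 m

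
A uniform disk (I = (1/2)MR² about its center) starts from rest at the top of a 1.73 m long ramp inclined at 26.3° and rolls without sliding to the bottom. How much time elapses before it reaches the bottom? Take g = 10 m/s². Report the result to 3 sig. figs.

Here I = (1/2)MR², so the shape factor k = I/(MR²) = 0.5.
Translational: Mg sinθ − f = Ma. Rotational about the CM: fR = Iα = kMRa, so f = kMa.
Hence a = g sinθ/(1+k) = 10×sin26.3°/1.5 = 2.954 m/s².
Starting from rest, L = ½at², so t = √(2L/a) = √(2×1.73/2.954) ≈ 1.08 s.

t ≈ 1.08 s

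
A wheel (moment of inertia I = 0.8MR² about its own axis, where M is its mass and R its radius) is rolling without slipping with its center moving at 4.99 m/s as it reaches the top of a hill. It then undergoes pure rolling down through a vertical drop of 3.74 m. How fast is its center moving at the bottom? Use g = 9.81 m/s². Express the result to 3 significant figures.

v ≈ 8.10 m/s

The moment of inertia is 0.8MR², giving k ≡ I/(MR²) = 0.8.
Rolling without slipping gives ω = v/R, so the total kinetic energy is ½Mv² + ½Iω² = ½(1+k)Mv² = (9/10)Mv².
Energy conservation: (9/10)Mv₀² + Mgh = (9/10)Mv², so v² = v₀² + 2gh/(1+k).
v = √(4.99² + 2×9.81×3.74/1.8) = √65.67 ≈ 8.10 m/s.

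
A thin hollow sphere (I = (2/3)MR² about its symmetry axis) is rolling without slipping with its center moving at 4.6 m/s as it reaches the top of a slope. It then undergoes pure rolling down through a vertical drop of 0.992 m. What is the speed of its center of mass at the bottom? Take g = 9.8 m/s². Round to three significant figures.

v ≈ 5.73 m/s

With I = (2/3)MR², the ratio k = I/(MR²) is 2/3.
Since it rolls without slipping, ω = v/R and KE = ½Mv² + ½Iω² = ½(1+k)Mv² = (5/6)Mv².
Conserving energy between top and bottom: (5/6)Mv² = (5/6)Mv₀² + Mgh, hence v² = v₀² + 2gh/(1+k).
v = √(4.6² + 2×9.8×0.992/1.667) = √32.83 ≈ 5.73 m/s.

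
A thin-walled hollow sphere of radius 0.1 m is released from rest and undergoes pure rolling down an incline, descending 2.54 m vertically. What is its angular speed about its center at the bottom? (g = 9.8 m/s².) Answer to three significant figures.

With I = (2/3)MR², the ratio k = I/(MR²) is 2/3.
Pure rolling means v = ωR; then KE = ½Mv² + ½I(v/R)² = ½(1+k)Mv² = (5/6)Mv².
Energy conservation Mgh = ½(1+k)Mv² gives v = √(2gh/(1+k)) = √(2 × 9.8 × 2.54 / 1.667) = 5.465 m/s.
Then ω = v/R = 5.465 / 0.1 ≈ 54.7 rad/s.

ω ≈ 54.7 rad/s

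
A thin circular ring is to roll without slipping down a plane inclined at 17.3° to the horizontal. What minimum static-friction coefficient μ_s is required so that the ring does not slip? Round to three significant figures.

μ_min ≈ 0.156

The moment of inertia is MR², giving k ≡ I/(MR²) = 1.
Along the incline Mg sinθ − f = Ma, and torque about the center fR = Iα = kMR²(a/R) gives f = kMa.
These give a = g sinθ/(1+k) and the required friction f = kMg sinθ/(1+k).
With N = Mg cosθ, the no-slip condition f ≤ μN gives μ_min = f/N = k tanθ/(1+k).
μ_min = 1 × tan17.3° / 2 ≈ 0.156.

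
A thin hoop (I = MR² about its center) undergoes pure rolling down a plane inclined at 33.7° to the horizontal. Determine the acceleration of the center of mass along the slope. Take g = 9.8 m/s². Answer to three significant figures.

a ≈ 2.72 m/s²

With I = MR², the ratio k = I/(MR²) is 1.
Newton's second law down the slope: Mg sinθ − f = Ma. The torque equation fR = Iα (with α = a/R) gives f = kMa.
Eliminating f: Mg sinθ = (1+k)Ma, so a = g sinθ/(1+k) = 9.8 × sin33.7° / 2 ≈ 2.72 m/s².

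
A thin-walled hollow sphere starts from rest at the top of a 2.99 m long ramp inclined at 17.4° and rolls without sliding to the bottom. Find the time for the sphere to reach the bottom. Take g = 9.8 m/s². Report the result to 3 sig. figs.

t ≈ 1.84 s

For this body I = (2/3)MR², i.e. k = I/(MR²) = 2/3.
Newton's second law down the slope: Mg sinθ − f = Ma. The torque equation fR = Iα (with α = a/R) gives f = kMa.
Hence a = g sinθ/(1+k) = 9.8×sin17.4°/1.667 = 1.758 m/s².
With constant a from rest, t = √(2L/a) = √(2·2.99/1.758) ≈ 1.84 s.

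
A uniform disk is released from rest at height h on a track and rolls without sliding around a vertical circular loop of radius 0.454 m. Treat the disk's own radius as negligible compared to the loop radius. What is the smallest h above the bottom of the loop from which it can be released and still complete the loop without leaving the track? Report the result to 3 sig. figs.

h_min ≈ 1.25 m

Here I = (1/2)MR², so the shape factor k = I/(MR²) = 0.5.
At the top of the loop, the minimum-contact condition is Mg = Mv_top²/r, so v_top² = gr.
With ω = v/R, the kinetic energy at speed v is ½(1+k)Mv² = (3/4)Mv².
Energy conservation from release (height h) to the top (height 2r): Mgh = Mg(2r) + (3/4)M·gr.
Thus h_min = 2r + (1+k)r/2 = r(2 + 1.5/2) = 0.454 × 2.75 ≈ 1.25 m.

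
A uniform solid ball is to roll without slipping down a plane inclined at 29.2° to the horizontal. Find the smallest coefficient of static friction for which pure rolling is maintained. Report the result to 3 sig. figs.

μ_min ≈ 0.160

The moment of inertia is (2/5)MR², giving k ≡ I/(MR²) = 0.4.
Along the incline Mg sinθ − f = Ma, and torque about the center fR = Iα = kMR²(a/R) gives f = kMa.
These give a = g sinθ/(1+k) and the required friction f = kMg sinθ/(1+k).
The normal force is N = Mg cosθ, so μ_min = f/N = k tanθ/(1+k).
μ_min = 0.4 × tan29.2° / 1.4 ≈ 0.160.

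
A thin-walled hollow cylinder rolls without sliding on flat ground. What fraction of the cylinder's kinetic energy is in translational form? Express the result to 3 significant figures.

With I = MR², the ratio k = I/(MR²) is 1.
Since ω = v/R, the translational part is ½Mv² and the rotational part is ½I(v/R)² = ½kMv²; the total is ½(1+k)Mv².
The translational fraction is therefore 1/(1+k) = 1/2 ≈ 0.500.

fraction ≈ 0.500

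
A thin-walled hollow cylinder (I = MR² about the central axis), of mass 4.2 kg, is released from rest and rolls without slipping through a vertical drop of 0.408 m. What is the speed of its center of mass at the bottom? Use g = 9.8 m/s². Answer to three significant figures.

For this body I = MR², i.e. k = I/(MR²) = 1.
Rolling without slipping gives ω = v/R, so the total kinetic energy is ½Mv² + ½Iω² = ½(1+k)Mv² = Mv².
Setting Mgh = Mv² gives v = √(2gh/(1+k)) = √(2·9.8·0.408/2) ≈ 2.00 m/s.

v ≈ 2.00 m/s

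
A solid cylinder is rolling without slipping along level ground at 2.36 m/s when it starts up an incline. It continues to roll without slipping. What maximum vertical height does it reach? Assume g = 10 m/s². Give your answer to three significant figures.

h ≈ 0.418 m

The moment of inertia is (1/2)MR², giving k ≡ I/(MR²) = 0.5.
Rolling without slipping gives ω = v/R, so the total kinetic energy is ½Mv² + ½Iω² = ½(1+k)Mv² = (3/4)Mv².
At the top the kinetic energy is zero, so (3/4)Mv₀² = Mgh.
Thus h = (1+k)v₀²/(2g) = 1.5 × 2.36² / (2 × 10) ≈ 0.418 m.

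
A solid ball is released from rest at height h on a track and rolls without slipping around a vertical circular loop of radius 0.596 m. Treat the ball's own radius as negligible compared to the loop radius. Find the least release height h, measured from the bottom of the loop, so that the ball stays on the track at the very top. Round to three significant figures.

h_min ≈ 1.61 m

The moment of inertia is (2/5)MR², giving k ≡ I/(MR²) = 0.4.
At the top of the loop, the minimum-contact condition is Mg = Mv_top²/r, so v_top² = gr.
With ω = v/R, the kinetic energy at speed v is ½(1+k)Mv² = (7/10)Mv².
Energy conservation from release (height h) to the top (height 2r): Mgh = Mg(2r) + (7/10)M·gr.
Thus h_min = 2r + (1+k)r/2 = r(2 + 1.4/2) = 0.596 × 2.7 ≈ 1.61 m.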